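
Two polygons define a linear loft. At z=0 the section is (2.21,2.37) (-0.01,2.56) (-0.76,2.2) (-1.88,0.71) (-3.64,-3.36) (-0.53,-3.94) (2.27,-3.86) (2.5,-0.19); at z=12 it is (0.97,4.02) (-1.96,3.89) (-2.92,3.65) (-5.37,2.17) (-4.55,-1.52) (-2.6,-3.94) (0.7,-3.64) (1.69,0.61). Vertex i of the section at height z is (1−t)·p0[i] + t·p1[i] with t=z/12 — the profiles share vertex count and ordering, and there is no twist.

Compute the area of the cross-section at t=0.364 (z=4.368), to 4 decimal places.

Cross-section at t=0.364: each vertex is (1-t)·p0[i] + t·p1[i].
  v1: (1-0.364)·(2.21,2.37) + 0.364·(0.97,4.02) = (1.7586,2.9706)
  v2: (1-0.364)·(-0.01,2.56) + 0.364·(-1.96,3.89) = (-0.7198,3.0441)
  v3: (1-0.364)·(-0.76,2.2) + 0.364·(-2.92,3.65) = (-1.5462,2.7278)
  v4: (1-0.364)·(-1.88,0.71) + 0.364·(-5.37,2.17) = (-3.1504,1.2414)
  v5: (1-0.364)·(-3.64,-3.36) + 0.364·(-4.55,-1.52) = (-3.9712,-2.6902)
  v6: (1-0.364)·(-0.53,-3.94) + 0.364·(-2.6,-3.94) = (-1.2835,-3.9400)
  v7: (1-0.364)·(2.27,-3.86) + 0.364·(0.7,-3.64) = (1.6985,-3.7799)
  v8: (1-0.364)·(2.5,-0.19) + 0.364·(1.69,0.61) = (2.2052,0.1012)
Shoelace sum Σ(x_i·y_{i+1} − x_{i+1}·y_i):
  i=1: 1.7586·3.0441 − -0.7198·2.9706 = +7.4917 (running +7.4917)
  i=2: -0.7198·2.7278 − -1.5462·3.0441 = +2.7435 (running +10.2352)
  i=3: -1.5462·1.2414 − -3.1504·2.7278 = +6.6740 (running +16.9092)
  i=4: -3.1504·-2.6902 − -3.9712·1.2414 = +13.4053 (running +30.3145)
  i=5: -3.9712·-3.9400 − -1.2835·-2.6902 = +12.1938 (running +42.5083)
  i=6: -1.2835·-3.7799 − 1.6985·-3.9400 = +11.5436 (running +54.0519)
  i=7: 1.6985·0.1012 − 2.2052·-3.7799 = +8.5072 (running +62.5591)
  i=8: 2.2052·2.9706 − 1.7586·0.1012 = +6.3727 (running +68.9318)
Area = |Σ|/2 = |68.9318|/2 = 34.4659

Area at t=0.364: 34.4659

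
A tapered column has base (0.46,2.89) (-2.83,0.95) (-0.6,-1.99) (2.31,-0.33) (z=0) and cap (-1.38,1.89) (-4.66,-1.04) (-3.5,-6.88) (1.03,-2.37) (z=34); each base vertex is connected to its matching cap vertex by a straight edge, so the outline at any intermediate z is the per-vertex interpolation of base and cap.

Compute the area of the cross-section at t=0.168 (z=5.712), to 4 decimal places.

Area at t=0.168: 15.2744

Cross-section at t=0.168: each vertex is (1-t)·p0[i] + t·p1[i].
  v1: (1-0.168)·(0.46,2.89) + 0.168·(-1.38,1.89) = (0.1509,2.7220)
  v2: (1-0.168)·(-2.83,0.95) + 0.168·(-4.66,-1.04) = (-3.1374,0.6157)
  v3: (1-0.168)·(-0.6,-1.99) + 0.168·(-3.5,-6.88) = (-1.0872,-2.8115)
  v4: (1-0.168)·(2.31,-0.33) + 0.168·(1.03,-2.37) = (2.0950,-0.6727)
Shoelace sum Σ(x_i·y_{i+1} − x_{i+1}·y_i):
  i=1: 0.1509·0.6157 − -3.1374·2.7220 = +8.6330 (running +8.6330)
  i=2: -3.1374·-2.8115 − -1.0872·0.6157 = +9.4903 (running +18.1233)
  i=3: -1.0872·-0.6727 − 2.0950·-2.8115 = +6.6214 (running +24.7448)
  i=4: 2.0950·2.7220 − 0.1509·-0.6727 = +5.8040 (running +30.5487)
Area = |Σ|/2 = |30.5487|/2 = 15.2744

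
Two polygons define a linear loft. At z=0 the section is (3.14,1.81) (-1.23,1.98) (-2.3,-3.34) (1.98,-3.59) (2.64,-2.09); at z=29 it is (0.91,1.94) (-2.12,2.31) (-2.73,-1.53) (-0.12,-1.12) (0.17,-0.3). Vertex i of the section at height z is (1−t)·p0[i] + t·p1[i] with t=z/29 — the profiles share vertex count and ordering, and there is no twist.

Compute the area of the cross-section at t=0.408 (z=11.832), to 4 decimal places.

Cross-section at t=0.408: each vertex is (1-t)·p0[i] + t·p1[i].
  v1: (1-0.408)·(3.14,1.81) + 0.408·(0.91,1.94) = (2.2302,1.8630)
  v2: (1-0.408)·(-1.23,1.98) + 0.408·(-2.12,2.31) = (-1.5931,2.1146)
  v3: (1-0.408)·(-2.3,-3.34) + 0.408·(-2.73,-1.53) = (-2.4754,-2.6015)
  v4: (1-0.408)·(1.98,-3.59) + 0.408·(-0.12,-1.12) = (1.1232,-2.5822)
  v5: (1-0.408)·(2.64,-2.09) + 0.408·(0.17,-0.3) = (1.6322,-1.3597)
Shoelace sum Σ(x_i·y_{i+1} − x_{i+1}·y_i):
  i=1: 2.2302·2.1146 − -1.5931·1.8630 = +7.6840 (running +7.6840)
  i=2: -1.5931·-2.6015 − -2.4754·2.1146 = +9.3792 (running +17.0632)
  i=3: -2.4754·-2.5822 − 1.1232·-2.6015 = +9.3142 (running +26.3774)
  i=4: 1.1232·-1.3597 − 1.6322·-2.5822 = +2.6876 (running +29.0651)
  i=5: 1.6322·1.8630 − 2.2302·-1.3597 = +6.0732 (running +35.1383)
Area = |Σ|/2 = |35.1383|/2 = 17.5692

Area at t=0.408: 17.5692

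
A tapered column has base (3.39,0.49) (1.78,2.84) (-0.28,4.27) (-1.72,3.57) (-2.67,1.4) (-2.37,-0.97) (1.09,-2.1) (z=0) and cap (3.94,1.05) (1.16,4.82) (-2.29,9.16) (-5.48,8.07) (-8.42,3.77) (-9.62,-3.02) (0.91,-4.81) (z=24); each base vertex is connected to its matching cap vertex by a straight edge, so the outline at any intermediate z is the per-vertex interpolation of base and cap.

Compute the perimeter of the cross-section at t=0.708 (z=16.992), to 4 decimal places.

Cross-section at t=0.708: each vertex is (1-t)·p0[i] + t·p1[i].
  v1: (1-0.708)·(3.39,0.49) + 0.708·(3.94,1.05) = (3.7794,0.8865)
  v2: (1-0.708)·(1.78,2.84) + 0.708·(1.16,4.82) = (1.3410,4.2418)
  v3: (1-0.708)·(-0.28,4.27) + 0.708·(-2.29,9.16) = (-1.7031,7.7321)
  v4: (1-0.708)·(-1.72,3.57) + 0.708·(-5.48,8.07) = (-4.3821,6.7560)
  v5: (1-0.708)·(-2.67,1.4) + 0.708·(-8.42,3.77) = (-6.7410,3.0780)
  v6: (1-0.708)·(-2.37,-0.97) + 0.708·(-9.62,-3.02) = (-7.5030,-2.4214)
  v7: (1-0.708)·(1.09,-2.1) + 0.708·(0.91,-4.81) = (0.9626,-4.0187)
Perimeter = Σ |v_{i+1} − v_i|:
  edge 1→2: √(-2.4384² + 3.3554²) = 4.1478 (running 4.1478)
  edge 2→3: √(-3.0441² + 3.4903²) = 4.6313 (running 8.7791)
  edge 3→4: √(-2.6790² + -0.9761²) = 2.8513 (running 11.6303)
  edge 4→5: √(-2.3589² + -3.6780²) = 4.3695 (running 15.9998)
  edge 5→6: √(-0.7620² + -5.4994²) = 5.5519 (running 21.5517)
  edge 6→7: √(8.4656² + -1.5973²) = 8.6149 (running 30.1667)
  edge 7→1: √(2.8168² + 4.9052²) = 5.6564 (running 35.8231)
Perimeter = 35.8231

Perimeter at t=0.708: 35.8231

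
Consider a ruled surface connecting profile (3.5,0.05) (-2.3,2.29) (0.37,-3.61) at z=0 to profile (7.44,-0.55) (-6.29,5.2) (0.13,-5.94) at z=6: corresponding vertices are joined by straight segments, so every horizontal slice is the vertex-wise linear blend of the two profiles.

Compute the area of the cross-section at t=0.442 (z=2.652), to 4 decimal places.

Area at t=0.442: 30.0219

Cross-section at t=0.442: each vertex is (1-t)·p0[i] + t·p1[i].
  v1: (1-0.442)·(3.5,0.05) + 0.442·(7.44,-0.55) = (5.2415,-0.2152)
  v2: (1-0.442)·(-2.3,2.29) + 0.442·(-6.29,5.2) = (-4.0636,3.5762)
  v3: (1-0.442)·(0.37,-3.61) + 0.442·(0.13,-5.94) = (0.2639,-4.6399)
Shoelace sum Σ(x_i·y_{i+1} − x_{i+1}·y_i):
  i=1: 5.2415·3.5762 − -4.0636·-0.2152 = +17.8702 (running +17.8702)
  i=2: -4.0636·-4.6399 − 0.2639·3.5762 = +17.9106 (running +35.7808)
  i=3: 0.2639·-0.2152 − 5.2415·-4.6399 = +24.2629 (running +60.0437)
Area = |Σ|/2 = |60.0437|/2 = 30.0219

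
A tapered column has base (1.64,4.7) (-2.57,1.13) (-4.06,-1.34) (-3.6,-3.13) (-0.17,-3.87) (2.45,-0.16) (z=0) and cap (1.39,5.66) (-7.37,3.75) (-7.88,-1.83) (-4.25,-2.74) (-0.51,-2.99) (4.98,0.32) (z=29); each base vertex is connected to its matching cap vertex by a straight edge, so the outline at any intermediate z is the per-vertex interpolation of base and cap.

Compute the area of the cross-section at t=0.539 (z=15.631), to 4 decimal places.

Cross-section at t=0.539: each vertex is (1-t)·p0[i] + t·p1[i].
  v1: (1-0.539)·(1.64,4.7) + 0.539·(1.39,5.66) = (1.5052,5.2174)
  v2: (1-0.539)·(-2.57,1.13) + 0.539·(-7.37,3.75) = (-5.1572,2.5422)
  v3: (1-0.539)·(-4.06,-1.34) + 0.539·(-7.88,-1.83) = (-6.1190,-1.6041)
  v4: (1-0.539)·(-3.6,-3.13) + 0.539·(-4.25,-2.74) = (-3.9504,-2.9198)
  v5: (1-0.539)·(-0.17,-3.87) + 0.539·(-0.51,-2.99) = (-0.3533,-3.3957)
  v6: (1-0.539)·(2.45,-0.16) + 0.539·(4.98,0.32) = (3.8137,0.0987)
Shoelace sum Σ(x_i·y_{i+1} − x_{i+1}·y_i):
  i=1: 1.5052·2.5422 − -5.1572·5.2174 = +30.7340 (running +30.7340)
  i=2: -5.1572·-1.6041 − -6.1190·2.5422 = +23.8283 (running +54.5623)
  i=3: -6.1190·-2.9198 − -3.9504·-1.6041 = +11.5293 (running +66.0916)
  i=4: -3.9504·-3.3957 − -0.3533·-2.9198 = +12.3827 (running +78.4743)
  i=5: -0.3533·0.0987 − 3.8137·-3.3957 = +12.9151 (running +91.3894)
  i=6: 3.8137·5.2174 − 1.5052·0.0987 = +19.7490 (running +111.1384)
Area = |Σ|/2 = |111.1384|/2 = 55.5692

Area at t=0.539: 55.5692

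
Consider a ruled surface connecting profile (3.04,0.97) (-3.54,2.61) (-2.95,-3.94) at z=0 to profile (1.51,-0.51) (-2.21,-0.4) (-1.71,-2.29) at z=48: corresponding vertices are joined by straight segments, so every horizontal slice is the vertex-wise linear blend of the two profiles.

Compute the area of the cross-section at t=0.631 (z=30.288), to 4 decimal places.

Area at t=0.631: 8.4385

Cross-section at t=0.631: each vertex is (1-t)·p0[i] + t·p1[i].
  v1: (1-0.631)·(3.04,0.97) + 0.631·(1.51,-0.51) = (2.0746,0.0361)
  v2: (1-0.631)·(-3.54,2.61) + 0.631·(-2.21,-0.4) = (-2.7008,0.7107)
  v3: (1-0.631)·(-2.95,-3.94) + 0.631·(-1.71,-2.29) = (-2.1676,-2.8988)
Shoelace sum Σ(x_i·y_{i+1} − x_{i+1}·y_i):
  i=1: 2.0746·0.7107 − -2.7008·0.0361 = +1.5719 (running +1.5719)
  i=2: -2.7008·-2.8988 − -2.1676·0.7107 = +9.3696 (running +10.9415)
  i=3: -2.1676·0.0361 − 2.0746·-2.8988 = +5.9356 (running +16.8771)
Area = |Σ|/2 = |16.8771|/2 = 8.4385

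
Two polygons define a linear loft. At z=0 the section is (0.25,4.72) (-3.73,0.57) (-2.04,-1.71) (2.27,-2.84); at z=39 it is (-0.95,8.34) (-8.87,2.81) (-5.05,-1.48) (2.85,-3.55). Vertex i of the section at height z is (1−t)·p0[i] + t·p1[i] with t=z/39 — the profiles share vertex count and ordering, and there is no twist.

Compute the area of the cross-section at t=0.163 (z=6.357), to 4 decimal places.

Area at t=0.163: 29.2318

Cross-section at t=0.163: each vertex is (1-t)·p0[i] + t·p1[i].
  v1: (1-0.163)·(0.25,4.72) + 0.163·(-0.95,8.34) = (0.0544,5.3101)
  v2: (1-0.163)·(-3.73,0.57) + 0.163·(-8.87,2.81) = (-4.5678,0.9351)
  v3: (1-0.163)·(-2.04,-1.71) + 0.163·(-5.05,-1.48) = (-2.5306,-1.6725)
  v4: (1-0.163)·(2.27,-2.84) + 0.163·(2.85,-3.55) = (2.3645,-2.9557)
Shoelace sum Σ(x_i·y_{i+1} − x_{i+1}·y_i):
  i=1: 0.0544·0.9351 − -4.5678·5.3101 = +24.3063 (running +24.3063)
  i=2: -4.5678·-1.6725 − -2.5306·0.9351 = +10.0062 (running +34.3124)
  i=3: -2.5306·-2.9557 − 2.3645·-1.6725 = +11.4346 (running +45.7470)
  i=4: 2.3645·5.3101 − 0.0544·-2.9557 = +12.7166 (running +58.4637)
Area = |Σ|/2 = |58.4637|/2 = 29.2318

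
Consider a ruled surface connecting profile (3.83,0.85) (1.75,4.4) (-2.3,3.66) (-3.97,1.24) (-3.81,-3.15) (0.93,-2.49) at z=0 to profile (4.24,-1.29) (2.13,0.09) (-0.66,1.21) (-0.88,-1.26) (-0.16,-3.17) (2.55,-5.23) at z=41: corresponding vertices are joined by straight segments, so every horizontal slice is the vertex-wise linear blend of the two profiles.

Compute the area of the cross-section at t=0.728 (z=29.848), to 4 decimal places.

Cross-section at t=0.728: each vertex is (1-t)·p0[i] + t·p1[i].
  v1: (1-0.728)·(3.83,0.85) + 0.728·(4.24,-1.29) = (4.1285,-0.7079)
  v2: (1-0.728)·(1.75,4.4) + 0.728·(2.13,0.09) = (2.0266,1.2623)
  v3: (1-0.728)·(-2.3,3.66) + 0.728·(-0.66,1.21) = (-1.1061,1.8764)
  v4: (1-0.728)·(-3.97,1.24) + 0.728·(-0.88,-1.26) = (-1.7205,-0.5800)
  v5: (1-0.728)·(-3.81,-3.15) + 0.728·(-0.16,-3.17) = (-1.1528,-3.1646)
  v6: (1-0.728)·(0.93,-2.49) + 0.728·(2.55,-5.23) = (2.1094,-4.4847)
Shoelace sum Σ(x_i·y_{i+1} − x_{i+1}·y_i):
  i=1: 4.1285·1.2623 − 2.0266·-0.7079 = +6.6462 (running +6.6462)
  i=2: 2.0266·1.8764 − -1.1061·1.2623 = +5.1990 (running +11.8452)
  i=3: -1.1061·-0.5800 − -1.7205·1.8764 = +3.8698 (running +15.7150)
  i=4: -1.7205·-3.1646 − -1.1528·-0.5800 = +4.7759 (running +20.4909)
  i=5: -1.1528·-4.4847 − 2.1094·-3.1646 = +11.8452 (running +32.3361)
  i=6: 2.1094·-0.7079 − 4.1285·-4.4847 = +17.0218 (running +49.3579)
Area = |Σ|/2 = |49.3579|/2 = 24.6790

Area at t=0.728: 24.6790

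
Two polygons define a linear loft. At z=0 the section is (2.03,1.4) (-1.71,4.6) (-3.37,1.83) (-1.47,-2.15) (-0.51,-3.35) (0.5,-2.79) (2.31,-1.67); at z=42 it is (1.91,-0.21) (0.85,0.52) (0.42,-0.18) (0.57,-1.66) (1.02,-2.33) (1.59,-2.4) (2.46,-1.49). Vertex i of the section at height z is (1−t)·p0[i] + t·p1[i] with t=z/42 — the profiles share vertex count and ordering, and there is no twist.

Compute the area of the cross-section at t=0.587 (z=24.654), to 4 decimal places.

Cross-section at t=0.587: each vertex is (1-t)·p0[i] + t·p1[i].
  v1: (1-0.587)·(2.03,1.4) + 0.587·(1.91,-0.21) = (1.9596,0.4549)
  v2: (1-0.587)·(-1.71,4.6) + 0.587·(0.85,0.52) = (-0.2073,2.2050)
  v3: (1-0.587)·(-3.37,1.83) + 0.587·(0.42,-0.18) = (-1.1453,0.6501)
  v4: (1-0.587)·(-1.47,-2.15) + 0.587·(0.57,-1.66) = (-0.2725,-1.8624)
  v5: (1-0.587)·(-0.51,-3.35) + 0.587·(1.02,-2.33) = (0.3881,-2.7513)
  v6: (1-0.587)·(0.5,-2.79) + 0.587·(1.59,-2.4) = (1.1398,-2.5611)
  v7: (1-0.587)·(2.31,-1.67) + 0.587·(2.46,-1.49) = (2.3981,-1.5643)
Shoelace sum Σ(x_i·y_{i+1} − x_{i+1}·y_i):
  i=1: 1.9596·2.2050 − -0.2073·0.4549 = +4.4152 (running +4.4152)
  i=2: -0.2073·0.6501 − -1.1453·2.2050 = +2.3906 (running +6.8058)
  i=3: -1.1453·-1.8624 − -0.2725·0.6501 = +2.3101 (running +9.1159)
  i=4: -0.2725·-2.7513 − 0.3881·-1.8624 = +1.4726 (running +10.5885)
  i=5: 0.3881·-2.5611 − 1.1398·-2.7513 = +2.1420 (running +12.7305)
  i=6: 1.1398·-1.5643 − 2.3981·-2.5611 = +4.3585 (running +17.0890)
  i=7: 2.3981·0.4549 − 1.9596·-1.5643 = +4.1564 (running +21.2453)
Area = |Σ|/2 = |21.2453|/2 = 10.6227

Area at t=0.587: 10.6227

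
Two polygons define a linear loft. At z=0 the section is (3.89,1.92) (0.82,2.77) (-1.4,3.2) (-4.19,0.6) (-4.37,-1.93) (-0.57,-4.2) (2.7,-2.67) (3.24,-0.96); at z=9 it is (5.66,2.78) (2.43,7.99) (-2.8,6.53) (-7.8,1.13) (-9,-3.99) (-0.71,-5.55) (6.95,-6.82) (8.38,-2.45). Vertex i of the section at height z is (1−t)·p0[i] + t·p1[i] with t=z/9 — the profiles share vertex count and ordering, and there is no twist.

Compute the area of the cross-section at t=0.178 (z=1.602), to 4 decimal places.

Area at t=0.178: 59.1071

Cross-section at t=0.178: each vertex is (1-t)·p0[i] + t·p1[i].
  v1: (1-0.178)·(3.89,1.92) + 0.178·(5.66,2.78) = (4.2051,2.0731)
  v2: (1-0.178)·(0.82,2.77) + 0.178·(2.43,7.99) = (1.1066,3.6992)
  v3: (1-0.178)·(-1.4,3.2) + 0.178·(-2.8,6.53) = (-1.6492,3.7927)
  v4: (1-0.178)·(-4.19,0.6) + 0.178·(-7.8,1.13) = (-4.8326,0.6943)
  v5: (1-0.178)·(-4.37,-1.93) + 0.178·(-9,-3.99) = (-5.1941,-2.2967)
  v6: (1-0.178)·(-0.57,-4.2) + 0.178·(-0.71,-5.55) = (-0.5949,-4.4403)
  v7: (1-0.178)·(2.7,-2.67) + 0.178·(6.95,-6.82) = (3.4565,-3.4087)
  v8: (1-0.178)·(3.24,-0.96) + 0.178·(8.38,-2.45) = (4.1549,-1.2252)
Shoelace sum Σ(x_i·y_{i+1} − x_{i+1}·y_i):
  i=1: 4.2051·3.6992 − 1.1066·2.0731 = +13.2612 (running +13.2612)
  i=2: 1.1066·3.7927 − -1.6492·3.6992 = +10.2976 (running +23.5588)
  i=3: -1.6492·0.6943 − -4.8326·3.7927 = +17.1836 (running +40.7424)
  i=4: -4.8326·-2.2967 − -5.1941·0.6943 = +14.7054 (running +55.4478)
  i=5: -5.1941·-4.4403 − -0.5949·-2.2967 = +21.6972 (running +77.1450)
  i=6: -0.5949·-3.4087 − 3.4565·-4.4403 = +17.3758 (running +94.5208)
  i=7: 3.4565·-1.2252 − 4.1549·-3.4087 = +9.9279 (running +104.4487)
  i=8: 4.1549·2.0731 − 4.2051·-1.2252 = +13.7656 (running +118.2143)
Area = |Σ|/2 = |118.2143|/2 = 59.1071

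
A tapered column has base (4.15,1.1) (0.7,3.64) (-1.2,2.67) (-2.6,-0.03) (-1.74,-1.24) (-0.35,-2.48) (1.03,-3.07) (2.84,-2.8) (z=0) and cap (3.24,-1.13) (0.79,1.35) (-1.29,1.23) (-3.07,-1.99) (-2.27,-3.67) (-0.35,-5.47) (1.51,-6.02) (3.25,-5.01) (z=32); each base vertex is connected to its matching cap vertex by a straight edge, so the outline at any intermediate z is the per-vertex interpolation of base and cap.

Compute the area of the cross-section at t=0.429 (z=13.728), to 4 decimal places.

Cross-section at t=0.429: each vertex is (1-t)·p0[i] + t·p1[i].
  v1: (1-0.429)·(4.15,1.1) + 0.429·(3.24,-1.13) = (3.7596,0.1433)
  v2: (1-0.429)·(0.7,3.64) + 0.429·(0.79,1.35) = (0.7386,2.6576)
  v3: (1-0.429)·(-1.2,2.67) + 0.429·(-1.29,1.23) = (-1.2386,2.0522)
  v4: (1-0.429)·(-2.6,-0.03) + 0.429·(-3.07,-1.99) = (-2.8016,-0.8708)
  v5: (1-0.429)·(-1.74,-1.24) + 0.429·(-2.27,-3.67) = (-1.9674,-2.2825)
  v6: (1-0.429)·(-0.35,-2.48) + 0.429·(-0.35,-5.47) = (-0.3500,-3.7627)
  v7: (1-0.429)·(1.03,-3.07) + 0.429·(1.51,-6.02) = (1.2359,-4.3355)
  v8: (1-0.429)·(2.84,-2.8) + 0.429·(3.25,-5.01) = (3.0159,-3.7481)
Shoelace sum Σ(x_i·y_{i+1} − x_{i+1}·y_i):
  i=1: 3.7596·2.6576 − 0.7386·0.1433 = +9.8856 (running +9.8856)
  i=2: 0.7386·2.0522 − -1.2386·2.6576 = +4.8075 (running +14.6932)
  i=3: -1.2386·-0.8708 − -2.8016·2.0522 = +6.8282 (running +21.5214)
  i=4: -2.8016·-2.2825 − -1.9674·-0.8708 = +4.6814 (running +26.2028)
  i=5: -1.9674·-3.7627 − -0.3500·-2.2825 = +6.6038 (running +32.8066)
  i=6: -0.3500·-4.3355 − 1.2359·-3.7627 = +6.1679 (running +38.9744)
  i=7: 1.2359·-3.7481 − 3.0159·-4.3355 = +8.4432 (running +47.4176)
  i=8: 3.0159·0.1433 − 3.7596·-3.7481 = +14.5236 (running +61.9412)
Area = |Σ|/2 = |61.9412|/2 = 30.9706

Area at t=0.429: 30.9706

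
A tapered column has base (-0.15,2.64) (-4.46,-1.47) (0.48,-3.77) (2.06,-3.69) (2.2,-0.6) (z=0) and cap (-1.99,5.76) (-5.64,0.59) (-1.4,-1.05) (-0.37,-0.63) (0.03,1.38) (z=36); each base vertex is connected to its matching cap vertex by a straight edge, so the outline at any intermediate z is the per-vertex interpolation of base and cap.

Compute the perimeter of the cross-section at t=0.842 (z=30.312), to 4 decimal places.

Perimeter at t=0.842: 19.0105

Cross-section at t=0.842: each vertex is (1-t)·p0[i] + t·p1[i].
  v1: (1-0.842)·(-0.15,2.64) + 0.842·(-1.99,5.76) = (-1.6993,5.2670)
  v2: (1-0.842)·(-4.46,-1.47) + 0.842·(-5.64,0.59) = (-5.4536,0.2645)
  v3: (1-0.842)·(0.48,-3.77) + 0.842·(-1.4,-1.05) = (-1.1030,-1.4798)
  v4: (1-0.842)·(2.06,-3.69) + 0.842·(-0.37,-0.63) = (0.0139,-1.1135)
  v5: (1-0.842)·(2.2,-0.6) + 0.842·(0.03,1.38) = (0.3729,1.0672)
Perimeter = Σ |v_{i+1} − v_i|:
  edge 1→2: √(-3.7543² + -5.0025²) = 6.2546 (running 6.2546)
  edge 2→3: √(4.3506² + -1.7443²) = 4.6872 (running 10.9418)
  edge 3→4: √(1.1169² + 0.3663²) = 1.1754 (running 12.1173)
  edge 4→5: √(0.3589² + 2.1806²) = 2.2100 (running 14.3272)
  edge 5→1: √(-2.0721² + 4.1999²) = 4.6832 (running 19.0105)
Perimeter = 19.0105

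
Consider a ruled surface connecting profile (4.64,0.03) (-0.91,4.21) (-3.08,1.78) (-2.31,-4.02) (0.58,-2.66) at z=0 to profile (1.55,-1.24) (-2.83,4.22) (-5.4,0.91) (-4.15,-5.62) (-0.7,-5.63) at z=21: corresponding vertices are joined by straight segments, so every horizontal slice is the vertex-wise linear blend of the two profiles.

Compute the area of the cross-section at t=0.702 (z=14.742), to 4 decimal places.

Cross-section at t=0.702: each vertex is (1-t)·p0[i] + t·p1[i].
  v1: (1-0.702)·(4.64,0.03) + 0.702·(1.55,-1.24) = (2.4708,-0.8615)
  v2: (1-0.702)·(-0.91,4.21) + 0.702·(-2.83,4.22) = (-2.2578,4.2170)
  v3: (1-0.702)·(-3.08,1.78) + 0.702·(-5.4,0.91) = (-4.7086,1.1693)
  v4: (1-0.702)·(-2.31,-4.02) + 0.702·(-4.15,-5.62) = (-3.6017,-5.1432)
  v5: (1-0.702)·(0.58,-2.66) + 0.702·(-0.7,-5.63) = (-0.3186,-4.7449)
Shoelace sum Σ(x_i·y_{i+1} − x_{i+1}·y_i):
  i=1: 2.4708·4.2170 − -2.2578·-0.8615 = +8.4743 (running +8.4743)
  i=2: -2.2578·1.1693 − -4.7086·4.2170 = +17.2164 (running +25.6907)
  i=3: -4.7086·-5.1432 − -3.6017·1.1693 = +28.4288 (running +54.1195)
  i=4: -3.6017·-4.7449 − -0.3186·-5.1432 = +15.4513 (running +69.5708)
  i=5: -0.3186·-0.8615 − 2.4708·-4.7449 = +11.9983 (running +81.5692)
Area = |Σ|/2 = |81.5692|/2 = 40.7846

Area at t=0.702: 40.7846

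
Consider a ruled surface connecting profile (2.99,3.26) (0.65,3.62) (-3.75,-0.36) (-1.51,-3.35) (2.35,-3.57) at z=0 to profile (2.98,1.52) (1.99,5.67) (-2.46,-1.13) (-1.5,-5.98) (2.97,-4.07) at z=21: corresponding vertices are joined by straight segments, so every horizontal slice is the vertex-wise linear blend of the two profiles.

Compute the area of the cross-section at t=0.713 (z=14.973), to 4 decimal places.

Cross-section at t=0.713: each vertex is (1-t)·p0[i] + t·p1[i].
  v1: (1-0.713)·(2.99,3.26) + 0.713·(2.98,1.52) = (2.9829,2.0194)
  v2: (1-0.713)·(0.65,3.62) + 0.713·(1.99,5.67) = (1.6054,5.0816)
  v3: (1-0.713)·(-3.75,-0.36) + 0.713·(-2.46,-1.13) = (-2.8302,-0.9090)
  v4: (1-0.713)·(-1.51,-3.35) + 0.713·(-1.5,-5.98) = (-1.5029,-5.2252)
  v5: (1-0.713)·(2.35,-3.57) + 0.713·(2.97,-4.07) = (2.7921,-3.9265)
Shoelace sum Σ(x_i·y_{i+1} − x_{i+1}·y_i):
  i=1: 2.9829·5.0816 − 1.6054·2.0194 = +11.9159 (running +11.9159)
  i=2: 1.6054·-0.9090 − -2.8302·5.0816 = +12.9229 (running +24.8388)
  i=3: -2.8302·-5.2252 − -1.5029·-0.9090 = +13.4224 (running +38.2612)
  i=4: -1.5029·-3.9265 − 2.7921·-5.2252 = +20.4901 (running +58.7513)
  i=5: 2.7921·2.0194 − 2.9829·-3.9265 = +17.3505 (running +76.1017)
Area = |Σ|/2 = |76.1017|/2 = 38.0509

Area at t=0.713: 38.0509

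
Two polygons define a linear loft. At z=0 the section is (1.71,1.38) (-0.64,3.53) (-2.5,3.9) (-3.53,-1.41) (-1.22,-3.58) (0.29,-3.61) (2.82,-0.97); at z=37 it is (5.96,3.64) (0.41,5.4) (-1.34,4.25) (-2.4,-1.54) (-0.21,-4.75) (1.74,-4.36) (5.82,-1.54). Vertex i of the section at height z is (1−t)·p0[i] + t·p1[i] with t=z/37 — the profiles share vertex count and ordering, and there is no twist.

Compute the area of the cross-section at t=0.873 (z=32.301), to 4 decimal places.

Cross-section at t=0.873: each vertex is (1-t)·p0[i] + t·p1[i].
  v1: (1-0.873)·(1.71,1.38) + 0.873·(5.96,3.64) = (5.4203,3.3530)
  v2: (1-0.873)·(-0.64,3.53) + 0.873·(0.41,5.4) = (0.2766,5.1625)
  v3: (1-0.873)·(-2.5,3.9) + 0.873·(-1.34,4.25) = (-1.4873,4.2055)
  v4: (1-0.873)·(-3.53,-1.41) + 0.873·(-2.4,-1.54) = (-2.5435,-1.5235)
  v5: (1-0.873)·(-1.22,-3.58) + 0.873·(-0.21,-4.75) = (-0.3383,-4.6014)
  v6: (1-0.873)·(0.29,-3.61) + 0.873·(1.74,-4.36) = (1.5558,-4.2648)
  v7: (1-0.873)·(2.82,-0.97) + 0.873·(5.82,-1.54) = (5.4390,-1.4676)
Shoelace sum Σ(x_i·y_{i+1} − x_{i+1}·y_i):
  i=1: 5.4203·5.1625 − 0.2766·3.3530 = +27.0545 (running +27.0545)
  i=2: 0.2766·4.2055 − -1.4873·5.1625 = +8.8418 (running +35.8963)
  i=3: -1.4873·-1.5235 − -2.5435·4.2055 = +12.9628 (running +48.8590)
  i=4: -2.5435·-4.6014 − -0.3383·-1.5235 = +11.1884 (running +60.0474)
  i=5: -0.3383·-4.2648 − 1.5558·-4.6014 = +8.6017 (running +68.6492)
  i=6: 1.5558·-1.4676 − 5.4390·-4.2648 = +20.9126 (running +89.5618)
  i=7: 5.4390·3.3530 − 5.4203·-1.4676 = +26.1917 (running +115.7534)
Area = |Σ|/2 = |115.7534|/2 = 57.8767

Area at t=0.873: 57.8767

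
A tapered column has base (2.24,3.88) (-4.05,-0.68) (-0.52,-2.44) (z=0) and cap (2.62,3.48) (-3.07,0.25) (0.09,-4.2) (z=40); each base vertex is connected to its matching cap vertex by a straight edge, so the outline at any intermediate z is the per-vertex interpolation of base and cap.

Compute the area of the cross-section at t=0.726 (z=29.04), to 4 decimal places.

Cross-section at t=0.726: each vertex is (1-t)·p0[i] + t·p1[i].
  v1: (1-0.726)·(2.24,3.88) + 0.726·(2.62,3.48) = (2.5159,3.5896)
  v2: (1-0.726)·(-4.05,-0.68) + 0.726·(-3.07,0.25) = (-3.3385,-0.0048)
  v3: (1-0.726)·(-0.52,-2.44) + 0.726·(0.09,-4.2) = (-0.0771,-3.7178)
Shoelace sum Σ(x_i·y_{i+1} − x_{i+1}·y_i):
  i=1: 2.5159·-0.0048 − -3.3385·3.5896 = +11.9718 (running +11.9718)
  i=2: -3.3385·-3.7178 − -0.0771·-0.0048 = +12.4114 (running +24.3833)
  i=3: -0.0771·3.5896 − 2.5159·-3.7178 = +9.0765 (running +33.4598)
Area = |Σ|/2 = |33.4598|/2 = 16.7299

Area at t=0.726: 16.7299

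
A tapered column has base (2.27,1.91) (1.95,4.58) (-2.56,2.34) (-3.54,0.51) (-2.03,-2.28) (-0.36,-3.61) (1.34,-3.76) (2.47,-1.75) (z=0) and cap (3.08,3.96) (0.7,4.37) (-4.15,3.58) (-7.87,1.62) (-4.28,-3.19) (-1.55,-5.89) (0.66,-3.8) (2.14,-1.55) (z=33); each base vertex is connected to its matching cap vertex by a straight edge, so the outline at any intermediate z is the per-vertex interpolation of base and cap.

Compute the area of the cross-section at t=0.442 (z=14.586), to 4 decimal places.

Cross-section at t=0.442: each vertex is (1-t)·p0[i] + t·p1[i].
  v1: (1-0.442)·(2.27,1.91) + 0.442·(3.08,3.96) = (2.6280,2.8161)
  v2: (1-0.442)·(1.95,4.58) + 0.442·(0.7,4.37) = (1.3975,4.4872)
  v3: (1-0.442)·(-2.56,2.34) + 0.442·(-4.15,3.58) = (-3.2628,2.8881)
  v4: (1-0.442)·(-3.54,0.51) + 0.442·(-7.87,1.62) = (-5.4539,1.0006)
  v5: (1-0.442)·(-2.03,-2.28) + 0.442·(-4.28,-3.19) = (-3.0245,-2.6822)
  v6: (1-0.442)·(-0.36,-3.61) + 0.442·(-1.55,-5.89) = (-0.8860,-4.6178)
  v7: (1-0.442)·(1.34,-3.76) + 0.442·(0.66,-3.8) = (1.0394,-3.7777)
  v8: (1-0.442)·(2.47,-1.75) + 0.442·(2.14,-1.55) = (2.3241,-1.6616)
Shoelace sum Σ(x_i·y_{i+1} − x_{i+1}·y_i):
  i=1: 2.6280·4.4872 − 1.3975·2.8161 = +7.8569 (running +7.8569)
  i=2: 1.3975·2.8881 − -3.2628·4.4872 = +18.6768 (running +26.5337)
  i=3: -3.2628·1.0006 − -5.4539·2.8881 = +12.4864 (running +39.0201)
  i=4: -5.4539·-2.6822 − -3.0245·1.0006 = +17.6548 (running +56.6749)
  i=5: -3.0245·-4.6178 − -0.8860·-2.6822 = +11.5900 (running +68.2649)
  i=6: -0.8860·-3.7777 − 1.0394·-4.6178 = +8.1468 (running +76.4117)
  i=7: 1.0394·-1.6616 − 2.3241·-3.7777 = +7.0527 (running +83.4645)
  i=8: 2.3241·2.8161 − 2.6280·-1.6616 = +10.9117 (running +94.3762)
Area = |Σ|/2 = |94.3762|/2 = 47.1881

Area at t=0.442: 47.1881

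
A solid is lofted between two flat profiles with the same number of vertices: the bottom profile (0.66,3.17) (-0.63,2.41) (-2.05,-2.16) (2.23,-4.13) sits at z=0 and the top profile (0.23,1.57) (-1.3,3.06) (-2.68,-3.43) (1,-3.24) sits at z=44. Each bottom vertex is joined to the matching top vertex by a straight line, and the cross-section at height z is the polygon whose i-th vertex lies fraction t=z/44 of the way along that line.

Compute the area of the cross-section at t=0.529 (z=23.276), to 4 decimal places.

Cross-section at t=0.529: each vertex is (1-t)·p0[i] + t·p1[i].
  v1: (1-0.529)·(0.66,3.17) + 0.529·(0.23,1.57) = (0.4325,2.3236)
  v2: (1-0.529)·(-0.63,2.41) + 0.529·(-1.3,3.06) = (-0.9844,2.7538)
  v3: (1-0.529)·(-2.05,-2.16) + 0.529·(-2.68,-3.43) = (-2.3833,-2.8318)
  v4: (1-0.529)·(2.23,-4.13) + 0.529·(1,-3.24) = (1.5793,-3.6592)
Shoelace sum Σ(x_i·y_{i+1} − x_{i+1}·y_i):
  i=1: 0.4325·2.7538 − -0.9844·2.3236 = +3.4785 (running +3.4785)
  i=2: -0.9844·-2.8318 − -2.3833·2.7538 = +9.3509 (running +12.8295)
  i=3: -2.3833·-3.6592 − 1.5793·-2.8318 = +13.1932 (running +26.0227)
  i=4: 1.5793·2.3236 − 0.4325·-3.6592 = +5.2524 (running +31.2751)
Area = |Σ|/2 = |31.2751|/2 = 15.6376

Area at t=0.529: 15.6376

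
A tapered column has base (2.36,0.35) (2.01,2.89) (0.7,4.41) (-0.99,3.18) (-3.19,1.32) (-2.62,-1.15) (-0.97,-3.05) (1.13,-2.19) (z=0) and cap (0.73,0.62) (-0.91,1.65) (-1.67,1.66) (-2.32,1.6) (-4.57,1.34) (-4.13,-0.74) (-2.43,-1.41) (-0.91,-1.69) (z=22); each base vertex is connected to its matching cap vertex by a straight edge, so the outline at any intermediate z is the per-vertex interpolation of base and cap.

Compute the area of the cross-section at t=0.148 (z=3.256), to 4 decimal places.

Area at t=0.148: 24.2449

Cross-section at t=0.148: each vertex is (1-t)·p0[i] + t·p1[i].
  v1: (1-0.148)·(2.36,0.35) + 0.148·(0.73,0.62) = (2.1188,0.3900)
  v2: (1-0.148)·(2.01,2.89) + 0.148·(-0.91,1.65) = (1.5778,2.7065)
  v3: (1-0.148)·(0.7,4.41) + 0.148·(-1.67,1.66) = (0.3492,4.0030)
  v4: (1-0.148)·(-0.99,3.18) + 0.148·(-2.32,1.6) = (-1.1868,2.9462)
  v5: (1-0.148)·(-3.19,1.32) + 0.148·(-4.57,1.34) = (-3.3942,1.3230)
  v6: (1-0.148)·(-2.62,-1.15) + 0.148·(-4.13,-0.74) = (-2.8435,-1.0893)
  v7: (1-0.148)·(-0.97,-3.05) + 0.148·(-2.43,-1.41) = (-1.1861,-2.8073)
  v8: (1-0.148)·(1.13,-2.19) + 0.148·(-0.91,-1.69) = (0.8281,-2.1160)
Shoelace sum Σ(x_i·y_{i+1} − x_{i+1}·y_i):
  i=1: 2.1188·2.7065 − 1.5778·0.3900 = +5.1191 (running +5.1191)
  i=2: 1.5778·4.0030 − 0.3492·2.7065 = +5.3709 (running +10.4900)
  i=3: 0.3492·2.9462 − -1.1868·4.0030 = +5.7798 (running +16.2698)
  i=4: -1.1868·1.3230 − -3.3942·2.9462 = +8.4298 (running +24.6996)
  i=5: -3.3942·-1.0893 − -2.8435·1.3230 = +7.4592 (running +32.1589)
  i=6: -2.8435·-2.8073 − -1.1861·-1.0893 = +6.6904 (running +38.8493)
  i=7: -1.1861·-2.1160 − 0.8281·-2.8073 = +4.8344 (running +43.6837)
  i=8: 0.8281·0.3900 − 2.1188·-2.1160 = +4.8062 (running +48.4899)
Area = |Σ|/2 = |48.4899|/2 = 24.2449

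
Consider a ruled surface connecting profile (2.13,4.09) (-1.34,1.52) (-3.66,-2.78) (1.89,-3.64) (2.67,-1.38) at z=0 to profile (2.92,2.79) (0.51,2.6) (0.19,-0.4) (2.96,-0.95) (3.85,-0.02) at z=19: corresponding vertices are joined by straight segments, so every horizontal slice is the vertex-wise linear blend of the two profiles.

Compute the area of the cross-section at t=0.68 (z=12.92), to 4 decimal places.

Area at t=0.68: 15.5453

Cross-section at t=0.68: each vertex is (1-t)·p0[i] + t·p1[i].
  v1: (1-0.68)·(2.13,4.09) + 0.68·(2.92,2.79) = (2.6672,3.2060)
  v2: (1-0.68)·(-1.34,1.52) + 0.68·(0.51,2.6) = (-0.0820,2.2544)
  v3: (1-0.68)·(-3.66,-2.78) + 0.68·(0.19,-0.4) = (-1.0420,-1.1616)
  v4: (1-0.68)·(1.89,-3.64) + 0.68·(2.96,-0.95) = (2.6176,-1.8108)
  v5: (1-0.68)·(2.67,-1.38) + 0.68·(3.85,-0.02) = (3.4724,-0.4552)
Shoelace sum Σ(x_i·y_{i+1} − x_{i+1}·y_i):
  i=1: 2.6672·2.2544 − -0.0820·3.2060 = +6.2758 (running +6.2758)
  i=2: -0.0820·-1.1616 − -1.0420·2.2544 = +2.4443 (running +8.7202)
  i=3: -1.0420·-1.8108 − 2.6176·-1.1616 = +4.9275 (running +13.6476)
  i=4: 2.6176·-0.4552 − 3.4724·-1.8108 = +5.0963 (running +18.7439)
  i=5: 3.4724·3.2060 − 2.6672·-0.4552 = +12.3466 (running +31.0905)
Area = |Σ|/2 = |31.0905|/2 = 15.5453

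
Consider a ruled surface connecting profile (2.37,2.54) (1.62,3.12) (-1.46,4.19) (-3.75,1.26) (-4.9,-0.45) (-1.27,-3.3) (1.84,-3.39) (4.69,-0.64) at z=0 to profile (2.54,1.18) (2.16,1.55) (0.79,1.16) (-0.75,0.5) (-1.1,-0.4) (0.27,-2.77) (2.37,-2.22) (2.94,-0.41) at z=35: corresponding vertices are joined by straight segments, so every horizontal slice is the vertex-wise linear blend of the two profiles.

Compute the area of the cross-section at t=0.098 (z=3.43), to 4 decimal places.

Area at t=0.098: 41.0656

Cross-section at t=0.098: each vertex is (1-t)·p0[i] + t·p1[i].
  v1: (1-0.098)·(2.37,2.54) + 0.098·(2.54,1.18) = (2.3867,2.4067)
  v2: (1-0.098)·(1.62,3.12) + 0.098·(2.16,1.55) = (1.6729,2.9661)
  v3: (1-0.098)·(-1.46,4.19) + 0.098·(0.79,1.16) = (-1.2395,3.8931)
  v4: (1-0.098)·(-3.75,1.26) + 0.098·(-0.75,0.5) = (-3.4560,1.1855)
  v5: (1-0.098)·(-4.9,-0.45) + 0.098·(-1.1,-0.4) = (-4.5276,-0.4451)
  v6: (1-0.098)·(-1.27,-3.3) + 0.098·(0.27,-2.77) = (-1.1191,-3.2481)
  v7: (1-0.098)·(1.84,-3.39) + 0.098·(2.37,-2.22) = (1.8919,-3.2753)
  v8: (1-0.098)·(4.69,-0.64) + 0.098·(2.94,-0.41) = (4.5185,-0.6175)
Shoelace sum Σ(x_i·y_{i+1} − x_{i+1}·y_i):
  i=1: 2.3867·2.9661 − 1.6729·2.4067 = +3.0529 (running +3.0529)
  i=2: 1.6729·3.8931 − -1.2395·2.9661 = +10.1893 (running +13.2422)
  i=3: -1.2395·1.1855 − -3.4560·3.8931 = +11.9850 (running +25.2272)
  i=4: -3.4560·-0.4451 − -4.5276·1.1855 = +6.9058 (running +32.1330)
  i=5: -4.5276·-3.2481 − -1.1191·-0.4451 = +14.2078 (running +46.3408)
  i=6: -1.1191·-3.2753 − 1.8919·-3.2481 = +9.8105 (running +56.1513)
  i=7: 1.8919·-0.6175 − 4.5185·-3.2753 = +13.6314 (running +69.7828)
  i=8: 4.5185·2.4067 − 2.3867·-0.6175 = +12.3484 (running +82.1312)
Area = |Σ|/2 = |82.1312|/2 = 41.0656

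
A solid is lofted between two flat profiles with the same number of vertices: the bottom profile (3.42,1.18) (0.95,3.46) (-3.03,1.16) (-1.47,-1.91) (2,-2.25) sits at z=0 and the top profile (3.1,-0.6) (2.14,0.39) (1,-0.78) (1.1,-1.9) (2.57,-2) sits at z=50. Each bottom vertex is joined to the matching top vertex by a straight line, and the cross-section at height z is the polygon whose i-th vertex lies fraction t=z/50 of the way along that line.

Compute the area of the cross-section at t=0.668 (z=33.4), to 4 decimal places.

Cross-section at t=0.668: each vertex is (1-t)·p0[i] + t·p1[i].
  v1: (1-0.668)·(3.42,1.18) + 0.668·(3.1,-0.6) = (3.2062,-0.0090)
  v2: (1-0.668)·(0.95,3.46) + 0.668·(2.14,0.39) = (1.7449,1.4092)
  v3: (1-0.668)·(-3.03,1.16) + 0.668·(1,-0.78) = (-0.3380,-0.1359)
  v4: (1-0.668)·(-1.47,-1.91) + 0.668·(1.1,-1.9) = (0.2468,-1.9033)
  v5: (1-0.668)·(2,-2.25) + 0.668·(2.57,-2) = (2.3808,-2.0830)
Shoelace sum Σ(x_i·y_{i+1} − x_{i+1}·y_i):
  i=1: 3.2062·1.4092 − 1.7449·-0.0090 = +4.5341 (running +4.5341)
  i=2: 1.7449·-0.1359 − -0.3380·1.4092 = +0.2391 (running +4.7732)
  i=3: -0.3380·-1.9033 − 0.2468·-0.1359 = +0.6768 (running +5.4500)
  i=4: 0.2468·-2.0830 − 2.3808·-1.9033 = +4.0173 (running +9.4674)
  i=5: 2.3808·-0.0090 − 3.2062·-2.0830 = +6.6571 (running +16.1244)
Area = |Σ|/2 = |16.1244|/2 = 8.0622

Area at t=0.668: 8.0622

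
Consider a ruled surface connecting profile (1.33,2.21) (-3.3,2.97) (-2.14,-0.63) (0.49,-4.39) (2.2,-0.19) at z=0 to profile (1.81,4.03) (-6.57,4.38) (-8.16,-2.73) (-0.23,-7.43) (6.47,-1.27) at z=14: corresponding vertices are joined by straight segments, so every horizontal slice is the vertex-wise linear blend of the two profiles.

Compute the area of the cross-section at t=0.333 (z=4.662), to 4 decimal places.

Cross-section at t=0.333: each vertex is (1-t)·p0[i] + t·p1[i].
  v1: (1-0.333)·(1.33,2.21) + 0.333·(1.81,4.03) = (1.4898,2.8161)
  v2: (1-0.333)·(-3.3,2.97) + 0.333·(-6.57,4.38) = (-4.3889,3.4395)
  v3: (1-0.333)·(-2.14,-0.63) + 0.333·(-8.16,-2.73) = (-4.1447,-1.3293)
  v4: (1-0.333)·(0.49,-4.39) + 0.333·(-0.23,-7.43) = (0.2502,-5.4023)
  v5: (1-0.333)·(2.2,-0.19) + 0.333·(6.47,-1.27) = (3.6219,-0.5496)
Shoelace sum Σ(x_i·y_{i+1} − x_{i+1}·y_i):
  i=1: 1.4898·3.4395 − -4.3889·2.8161 = +17.4838 (running +17.4838)
  i=2: -4.3889·-1.3293 − -4.1447·3.4395 = +20.0899 (running +37.5736)
  i=3: -4.1447·-5.4023 − 0.2502·-1.3293 = +22.7234 (running +60.2971)
  i=4: 0.2502·-0.5496 − 3.6219·-5.4023 = +19.4292 (running +79.7262)
  i=5: 3.6219·2.8161 − 1.4898·-0.5496 = +11.0184 (running +90.7446)
Area = |Σ|/2 = |90.7446|/2 = 45.3723

Area at t=0.333: 45.3723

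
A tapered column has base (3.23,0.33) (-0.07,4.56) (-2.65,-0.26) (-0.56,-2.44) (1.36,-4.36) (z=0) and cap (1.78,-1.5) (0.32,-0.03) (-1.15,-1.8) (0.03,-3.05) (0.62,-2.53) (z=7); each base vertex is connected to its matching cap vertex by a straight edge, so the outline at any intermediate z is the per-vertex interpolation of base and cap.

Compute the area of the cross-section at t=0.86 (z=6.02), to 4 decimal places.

Area at t=0.86: 6.4114

Cross-section at t=0.86: each vertex is (1-t)·p0[i] + t·p1[i].
  v1: (1-0.86)·(3.23,0.33) + 0.86·(1.78,-1.5) = (1.9830,-1.2438)
  v2: (1-0.86)·(-0.07,4.56) + 0.86·(0.32,-0.03) = (0.2654,0.6126)
  v3: (1-0.86)·(-2.65,-0.26) + 0.86·(-1.15,-1.8) = (-1.3600,-1.5844)
  v4: (1-0.86)·(-0.56,-2.44) + 0.86·(0.03,-3.05) = (-0.0526,-2.9646)
  v5: (1-0.86)·(1.36,-4.36) + 0.86·(0.62,-2.53) = (0.7236,-2.7862)
Shoelace sum Σ(x_i·y_{i+1} − x_{i+1}·y_i):
  i=1: 1.9830·0.6126 − 0.2654·-1.2438 = +1.5449 (running +1.5449)
  i=2: 0.2654·-1.5844 − -1.3600·0.6126 = +0.4126 (running +1.9575)
  i=3: -1.3600·-2.9646 − -0.0526·-1.5844 = +3.9485 (running +5.9060)
  i=4: -0.0526·-2.7862 − 0.7236·-2.9646 = +2.2917 (running +8.1978)
  i=5: 0.7236·-1.2438 − 1.9830·-2.7862 = +4.6250 (running +12.8228)
Area = |Σ|/2 = |12.8228|/2 = 6.4114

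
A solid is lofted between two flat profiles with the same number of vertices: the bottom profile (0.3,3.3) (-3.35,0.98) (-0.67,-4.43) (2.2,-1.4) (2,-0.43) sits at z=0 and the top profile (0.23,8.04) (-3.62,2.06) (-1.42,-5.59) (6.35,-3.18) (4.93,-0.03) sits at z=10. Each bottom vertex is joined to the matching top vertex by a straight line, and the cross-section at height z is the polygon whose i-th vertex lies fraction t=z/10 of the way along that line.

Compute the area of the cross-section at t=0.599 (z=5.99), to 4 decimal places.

Cross-section at t=0.599: each vertex is (1-t)·p0[i] + t·p1[i].
  v1: (1-0.599)·(0.3,3.3) + 0.599·(0.23,8.04) = (0.2581,6.1393)
  v2: (1-0.599)·(-3.35,0.98) + 0.599·(-3.62,2.06) = (-3.5117,1.6269)
  v3: (1-0.599)·(-0.67,-4.43) + 0.599·(-1.42,-5.59) = (-1.1192,-5.1248)
  v4: (1-0.599)·(2.2,-1.4) + 0.599·(6.35,-3.18) = (4.6859,-2.4662)
  v5: (1-0.599)·(2,-0.43) + 0.599·(4.93,-0.03) = (3.7551,-0.1904)
Shoelace sum Σ(x_i·y_{i+1} − x_{i+1}·y_i):
  i=1: 0.2581·1.6269 − -3.5117·6.1393 = +21.9793 (running +21.9793)
  i=2: -3.5117·-5.1248 − -1.1192·1.6269 = +19.8180 (running +41.7973)
  i=3: -1.1192·-2.4662 − 4.6859·-5.1248 = +26.7745 (running +68.5718)
  i=4: 4.6859·-0.1904 − 3.7551·-2.4662 = +8.3686 (running +76.9405)
  i=5: 3.7551·6.1393 − 0.2581·-0.1904 = +23.1025 (running +100.0429)
Area = |Σ|/2 = |100.0429|/2 = 50.0215

Area at t=0.599: 50.0215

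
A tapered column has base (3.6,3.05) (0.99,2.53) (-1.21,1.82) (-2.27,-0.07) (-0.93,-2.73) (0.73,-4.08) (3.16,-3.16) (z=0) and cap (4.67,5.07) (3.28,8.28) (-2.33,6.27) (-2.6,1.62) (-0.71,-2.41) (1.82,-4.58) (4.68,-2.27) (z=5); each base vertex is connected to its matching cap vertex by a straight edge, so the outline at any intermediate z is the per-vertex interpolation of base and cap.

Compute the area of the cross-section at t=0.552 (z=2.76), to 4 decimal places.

Area at t=0.552: 49.5393

Cross-section at t=0.552: each vertex is (1-t)·p0[i] + t·p1[i].
  v1: (1-0.552)·(3.6,3.05) + 0.552·(4.67,5.07) = (4.1906,4.1650)
  v2: (1-0.552)·(0.99,2.53) + 0.552·(3.28,8.28) = (2.2541,5.7040)
  v3: (1-0.552)·(-1.21,1.82) + 0.552·(-2.33,6.27) = (-1.8282,4.2764)
  v4: (1-0.552)·(-2.27,-0.07) + 0.552·(-2.6,1.62) = (-2.4522,0.8629)
  v5: (1-0.552)·(-0.93,-2.73) + 0.552·(-0.71,-2.41) = (-0.8086,-2.5534)
  v6: (1-0.552)·(0.73,-4.08) + 0.552·(1.82,-4.58) = (1.3317,-4.3560)
  v7: (1-0.552)·(3.16,-3.16) + 0.552·(4.68,-2.27) = (3.9990,-2.6687)
Shoelace sum Σ(x_i·y_{i+1} − x_{i+1}·y_i):
  i=1: 4.1906·5.7040 − 2.2541·4.1650 = +14.5151 (running +14.5151)
  i=2: 2.2541·4.2764 − -1.8282·5.7040 = +20.0676 (running +34.5827)
  i=3: -1.8282·0.8629 − -2.4522·4.2764 = +8.9089 (running +43.4916)
  i=4: -2.4522·-2.5534 − -0.8086·0.8629 = +6.9589 (running +50.4505)
  i=5: -0.8086·-4.3560 − 1.3317·-2.5534 = +6.9223 (running +57.3729)
  i=6: 1.3317·-2.6687 − 3.9990·-4.3560 = +13.8659 (running +71.2388)
  i=7: 3.9990·4.1650 − 4.1906·-2.6687 = +27.8398 (running +99.0786)
Area = |Σ|/2 = |99.0786|/2 = 49.5393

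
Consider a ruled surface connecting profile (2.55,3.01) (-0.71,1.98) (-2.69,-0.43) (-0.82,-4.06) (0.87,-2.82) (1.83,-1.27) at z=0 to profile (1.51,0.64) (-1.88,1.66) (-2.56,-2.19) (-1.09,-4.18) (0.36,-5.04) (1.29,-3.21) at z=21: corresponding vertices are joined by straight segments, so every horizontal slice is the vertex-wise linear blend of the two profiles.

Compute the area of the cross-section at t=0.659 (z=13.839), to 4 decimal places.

Area at t=0.659: 19.9612

Cross-section at t=0.659: each vertex is (1-t)·p0[i] + t·p1[i].
  v1: (1-0.659)·(2.55,3.01) + 0.659·(1.51,0.64) = (1.8646,1.4482)
  v2: (1-0.659)·(-0.71,1.98) + 0.659·(-1.88,1.66) = (-1.4810,1.7691)
  v3: (1-0.659)·(-2.69,-0.43) + 0.659·(-2.56,-2.19) = (-2.6043,-1.5898)
  v4: (1-0.659)·(-0.82,-4.06) + 0.659·(-1.09,-4.18) = (-0.9979,-4.1391)
  v5: (1-0.659)·(0.87,-2.82) + 0.659·(0.36,-5.04) = (0.5339,-4.2830)
  v6: (1-0.659)·(1.83,-1.27) + 0.659·(1.29,-3.21) = (1.4741,-2.5485)
Shoelace sum Σ(x_i·y_{i+1} − x_{i+1}·y_i):
  i=1: 1.8646·1.7691 − -1.4810·1.4482 = +5.4436 (running +5.4436)
  i=2: -1.4810·-1.5898 − -2.6043·1.7691 = +6.9620 (running +12.4055)
  i=3: -2.6043·-4.1391 − -0.9979·-1.5898 = +9.1930 (running +21.5985)
  i=4: -0.9979·-4.2830 − 0.5339·-4.1391 = +6.4840 (running +28.0825)
  i=5: 0.5339·-2.5485 − 1.4741·-4.2830 = +4.9531 (running +33.0356)
  i=6: 1.4741·1.4482 − 1.8646·-2.5485 = +6.8868 (running +39.9223)
Area = |Σ|/2 = |39.9223|/2 = 19.9612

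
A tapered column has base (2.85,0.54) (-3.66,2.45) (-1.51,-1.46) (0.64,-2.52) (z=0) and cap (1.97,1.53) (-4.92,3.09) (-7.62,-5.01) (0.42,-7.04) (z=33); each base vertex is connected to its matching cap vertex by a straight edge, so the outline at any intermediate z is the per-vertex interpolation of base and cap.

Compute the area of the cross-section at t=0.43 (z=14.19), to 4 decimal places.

Cross-section at t=0.43: each vertex is (1-t)·p0[i] + t·p1[i].
  v1: (1-0.43)·(2.85,0.54) + 0.43·(1.97,1.53) = (2.4716,0.9657)
  v2: (1-0.43)·(-3.66,2.45) + 0.43·(-4.92,3.09) = (-4.2018,2.7252)
  v3: (1-0.43)·(-1.51,-1.46) + 0.43·(-7.62,-5.01) = (-4.1373,-2.9865)
  v4: (1-0.43)·(0.64,-2.52) + 0.43·(0.42,-7.04) = (0.5454,-4.4636)
Shoelace sum Σ(x_i·y_{i+1} − x_{i+1}·y_i):
  i=1: 2.4716·2.7252 − -4.2018·0.9657 = +10.7933 (running +10.7933)
  i=2: -4.2018·-2.9865 − -4.1373·2.7252 = +23.8236 (running +34.6169)
  i=3: -4.1373·-4.4636 − 0.5454·-2.9865 = +20.0961 (running +54.7130)
  i=4: 0.5454·0.9657 − 2.4716·-4.4636 = +11.5589 (running +66.2719)
Area = |Σ|/2 = |66.2719|/2 = 33.1360

Area at t=0.43: 33.1360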